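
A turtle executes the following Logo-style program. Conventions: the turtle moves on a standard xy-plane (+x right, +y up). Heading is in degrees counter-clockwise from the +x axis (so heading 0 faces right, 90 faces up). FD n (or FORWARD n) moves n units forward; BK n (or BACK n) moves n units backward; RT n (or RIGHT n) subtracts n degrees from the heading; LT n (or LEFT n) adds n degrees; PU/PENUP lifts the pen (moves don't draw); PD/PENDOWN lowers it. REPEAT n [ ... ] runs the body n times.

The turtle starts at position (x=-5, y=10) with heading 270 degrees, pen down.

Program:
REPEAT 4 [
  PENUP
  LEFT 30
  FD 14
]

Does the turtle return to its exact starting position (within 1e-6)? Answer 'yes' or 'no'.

Answer: no

Derivation:
Executing turtle program step by step:
Start: pos=(-5,10), heading=270, pen down
REPEAT 4 [
  -- iteration 1/4 --
  PU: pen up
  LT 30: heading 270 -> 300
  FD 14: (-5,10) -> (2,-2.124) [heading=300, move]
  -- iteration 2/4 --
  PU: pen up
  LT 30: heading 300 -> 330
  FD 14: (2,-2.124) -> (14.124,-9.124) [heading=330, move]
  -- iteration 3/4 --
  PU: pen up
  LT 30: heading 330 -> 0
  FD 14: (14.124,-9.124) -> (28.124,-9.124) [heading=0, move]
  -- iteration 4/4 --
  PU: pen up
  LT 30: heading 0 -> 30
  FD 14: (28.124,-9.124) -> (40.249,-2.124) [heading=30, move]
]
Final: pos=(40.249,-2.124), heading=30, 0 segment(s) drawn

Start position: (-5, 10)
Final position: (40.249, -2.124)
Distance = 46.845; >= 1e-6 -> NOT closed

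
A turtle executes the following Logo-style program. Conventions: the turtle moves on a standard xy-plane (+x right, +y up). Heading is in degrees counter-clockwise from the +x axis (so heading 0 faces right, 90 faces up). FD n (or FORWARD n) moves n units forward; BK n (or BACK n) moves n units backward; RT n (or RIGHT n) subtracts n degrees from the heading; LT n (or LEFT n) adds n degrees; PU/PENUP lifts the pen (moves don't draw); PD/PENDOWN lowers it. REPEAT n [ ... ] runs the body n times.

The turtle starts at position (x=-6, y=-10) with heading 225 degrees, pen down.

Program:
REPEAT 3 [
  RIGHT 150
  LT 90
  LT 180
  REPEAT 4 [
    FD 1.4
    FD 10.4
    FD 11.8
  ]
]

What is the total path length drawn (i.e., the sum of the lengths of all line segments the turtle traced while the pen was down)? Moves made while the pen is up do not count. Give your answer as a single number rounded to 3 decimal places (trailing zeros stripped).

Executing turtle program step by step:
Start: pos=(-6,-10), heading=225, pen down
REPEAT 3 [
  -- iteration 1/3 --
  RT 150: heading 225 -> 75
  LT 90: heading 75 -> 165
  LT 180: heading 165 -> 345
  REPEAT 4 [
    -- iteration 1/4 --
    FD 1.4: (-6,-10) -> (-4.648,-10.362) [heading=345, draw]
    FD 10.4: (-4.648,-10.362) -> (5.398,-13.054) [heading=345, draw]
    FD 11.8: (5.398,-13.054) -> (16.796,-16.108) [heading=345, draw]
    -- iteration 2/4 --
    FD 1.4: (16.796,-16.108) -> (18.148,-16.47) [heading=345, draw]
    FD 10.4: (18.148,-16.47) -> (28.194,-19.162) [heading=345, draw]
    FD 11.8: (28.194,-19.162) -> (39.592,-22.216) [heading=345, draw]
    -- iteration 3/4 --
    FD 1.4: (39.592,-22.216) -> (40.944,-22.579) [heading=345, draw]
    FD 10.4: (40.944,-22.579) -> (50.99,-25.27) [heading=345, draw]
    FD 11.8: (50.99,-25.27) -> (62.388,-28.324) [heading=345, draw]
    -- iteration 4/4 --
    FD 1.4: (62.388,-28.324) -> (63.74,-28.687) [heading=345, draw]
    FD 10.4: (63.74,-28.687) -> (73.785,-31.378) [heading=345, draw]
    FD 11.8: (73.785,-31.378) -> (85.183,-34.433) [heading=345, draw]
  ]
  -- iteration 2/3 --
  RT 150: heading 345 -> 195
  LT 90: heading 195 -> 285
  LT 180: heading 285 -> 105
  REPEAT 4 [
    -- iteration 1/4 --
    FD 1.4: (85.183,-34.433) -> (84.821,-33.08) [heading=105, draw]
    FD 10.4: (84.821,-33.08) -> (82.129,-23.035) [heading=105, draw]
    FD 11.8: (82.129,-23.035) -> (79.075,-11.637) [heading=105, draw]
    -- iteration 2/4 --
    FD 1.4: (79.075,-11.637) -> (78.713,-10.284) [heading=105, draw]
    FD 10.4: (78.713,-10.284) -> (76.021,-0.239) [heading=105, draw]
    FD 11.8: (76.021,-0.239) -> (72.967,11.159) [heading=105, draw]
    -- iteration 3/4 --
    FD 1.4: (72.967,11.159) -> (72.605,12.511) [heading=105, draw]
    FD 10.4: (72.605,12.511) -> (69.913,22.557) [heading=105, draw]
    FD 11.8: (69.913,22.557) -> (66.859,33.955) [heading=105, draw]
    -- iteration 4/4 --
    FD 1.4: (66.859,33.955) -> (66.497,35.307) [heading=105, draw]
    FD 10.4: (66.497,35.307) -> (63.805,45.353) [heading=105, draw]
    FD 11.8: (63.805,45.353) -> (60.751,56.751) [heading=105, draw]
  ]
  -- iteration 3/3 --
  RT 150: heading 105 -> 315
  LT 90: heading 315 -> 45
  LT 180: heading 45 -> 225
  REPEAT 4 [
    -- iteration 1/4 --
    FD 1.4: (60.751,56.751) -> (59.761,55.761) [heading=225, draw]
    FD 10.4: (59.761,55.761) -> (52.407,48.407) [heading=225, draw]
    FD 11.8: (52.407,48.407) -> (44.063,40.063) [heading=225, draw]
    -- iteration 2/4 --
    FD 1.4: (44.063,40.063) -> (43.073,39.073) [heading=225, draw]
    FD 10.4: (43.073,39.073) -> (35.719,31.719) [heading=225, draw]
    FD 11.8: (35.719,31.719) -> (27.375,23.375) [heading=225, draw]
    -- iteration 3/4 --
    FD 1.4: (27.375,23.375) -> (26.385,22.385) [heading=225, draw]
    FD 10.4: (26.385,22.385) -> (19.032,15.032) [heading=225, draw]
    FD 11.8: (19.032,15.032) -> (10.688,6.688) [heading=225, draw]
    -- iteration 4/4 --
    FD 1.4: (10.688,6.688) -> (9.698,5.698) [heading=225, draw]
    FD 10.4: (9.698,5.698) -> (2.344,-1.656) [heading=225, draw]
    FD 11.8: (2.344,-1.656) -> (-6,-10) [heading=225, draw]
  ]
]
Final: pos=(-6,-10), heading=225, 36 segment(s) drawn

Segment lengths:
  seg 1: (-6,-10) -> (-4.648,-10.362), length = 1.4
  seg 2: (-4.648,-10.362) -> (5.398,-13.054), length = 10.4
  seg 3: (5.398,-13.054) -> (16.796,-16.108), length = 11.8
  seg 4: (16.796,-16.108) -> (18.148,-16.47), length = 1.4
  seg 5: (18.148,-16.47) -> (28.194,-19.162), length = 10.4
  seg 6: (28.194,-19.162) -> (39.592,-22.216), length = 11.8
  seg 7: (39.592,-22.216) -> (40.944,-22.579), length = 1.4
  seg 8: (40.944,-22.579) -> (50.99,-25.27), length = 10.4
  seg 9: (50.99,-25.27) -> (62.388,-28.324), length = 11.8
  seg 10: (62.388,-28.324) -> (63.74,-28.687), length = 1.4
  seg 11: (63.74,-28.687) -> (73.785,-31.378), length = 10.4
  seg 12: (73.785,-31.378) -> (85.183,-34.433), length = 11.8
  seg 13: (85.183,-34.433) -> (84.821,-33.08), length = 1.4
  seg 14: (84.821,-33.08) -> (82.129,-23.035), length = 10.4
  seg 15: (82.129,-23.035) -> (79.075,-11.637), length = 11.8
  seg 16: (79.075,-11.637) -> (78.713,-10.284), length = 1.4
  seg 17: (78.713,-10.284) -> (76.021,-0.239), length = 10.4
  seg 18: (76.021,-0.239) -> (72.967,11.159), length = 11.8
  seg 19: (72.967,11.159) -> (72.605,12.511), length = 1.4
  seg 20: (72.605,12.511) -> (69.913,22.557), length = 10.4
  seg 21: (69.913,22.557) -> (66.859,33.955), length = 11.8
  seg 22: (66.859,33.955) -> (66.497,35.307), length = 1.4
  seg 23: (66.497,35.307) -> (63.805,45.353), length = 10.4
  seg 24: (63.805,45.353) -> (60.751,56.751), length = 11.8
  seg 25: (60.751,56.751) -> (59.761,55.761), length = 1.4
  seg 26: (59.761,55.761) -> (52.407,48.407), length = 10.4
  seg 27: (52.407,48.407) -> (44.063,40.063), length = 11.8
  seg 28: (44.063,40.063) -> (43.073,39.073), length = 1.4
  seg 29: (43.073,39.073) -> (35.719,31.719), length = 10.4
  seg 30: (35.719,31.719) -> (27.375,23.375), length = 11.8
  seg 31: (27.375,23.375) -> (26.385,22.385), length = 1.4
  seg 32: (26.385,22.385) -> (19.032,15.032), length = 10.4
  seg 33: (19.032,15.032) -> (10.688,6.688), length = 11.8
  seg 34: (10.688,6.688) -> (9.698,5.698), length = 1.4
  seg 35: (9.698,5.698) -> (2.344,-1.656), length = 10.4
  seg 36: (2.344,-1.656) -> (-6,-10), length = 11.8
Total = 283.2

Answer: 283.2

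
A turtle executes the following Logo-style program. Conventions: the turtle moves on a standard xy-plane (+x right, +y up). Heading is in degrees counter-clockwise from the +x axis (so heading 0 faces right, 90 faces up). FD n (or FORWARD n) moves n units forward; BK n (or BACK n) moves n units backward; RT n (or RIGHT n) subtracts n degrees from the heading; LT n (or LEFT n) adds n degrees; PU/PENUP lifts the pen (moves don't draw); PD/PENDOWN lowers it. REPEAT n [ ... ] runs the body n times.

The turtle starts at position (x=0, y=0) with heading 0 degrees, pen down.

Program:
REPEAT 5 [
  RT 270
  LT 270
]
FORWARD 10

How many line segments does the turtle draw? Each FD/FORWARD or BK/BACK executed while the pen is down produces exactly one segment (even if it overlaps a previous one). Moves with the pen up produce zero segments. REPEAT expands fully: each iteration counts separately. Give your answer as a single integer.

Answer: 1

Derivation:
Executing turtle program step by step:
Start: pos=(0,0), heading=0, pen down
REPEAT 5 [
  -- iteration 1/5 --
  RT 270: heading 0 -> 90
  LT 270: heading 90 -> 0
  -- iteration 2/5 --
  RT 270: heading 0 -> 90
  LT 270: heading 90 -> 0
  -- iteration 3/5 --
  RT 270: heading 0 -> 90
  LT 270: heading 90 -> 0
  -- iteration 4/5 --
  RT 270: heading 0 -> 90
  LT 270: heading 90 -> 0
  -- iteration 5/5 --
  RT 270: heading 0 -> 90
  LT 270: heading 90 -> 0
]
FD 10: (0,0) -> (10,0) [heading=0, draw]
Final: pos=(10,0), heading=0, 1 segment(s) drawn
Segments drawn: 1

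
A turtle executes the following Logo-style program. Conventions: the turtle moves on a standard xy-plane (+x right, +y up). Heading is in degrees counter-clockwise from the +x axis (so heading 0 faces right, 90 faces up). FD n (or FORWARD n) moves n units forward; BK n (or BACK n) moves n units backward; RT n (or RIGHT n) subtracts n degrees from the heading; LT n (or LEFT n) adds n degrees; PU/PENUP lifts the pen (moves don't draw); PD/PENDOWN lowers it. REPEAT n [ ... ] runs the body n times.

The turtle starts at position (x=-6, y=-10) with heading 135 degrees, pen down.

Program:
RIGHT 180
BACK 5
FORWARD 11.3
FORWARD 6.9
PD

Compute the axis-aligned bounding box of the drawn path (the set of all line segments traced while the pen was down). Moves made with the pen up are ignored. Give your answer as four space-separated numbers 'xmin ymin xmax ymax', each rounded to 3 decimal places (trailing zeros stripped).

Executing turtle program step by step:
Start: pos=(-6,-10), heading=135, pen down
RT 180: heading 135 -> 315
BK 5: (-6,-10) -> (-9.536,-6.464) [heading=315, draw]
FD 11.3: (-9.536,-6.464) -> (-1.545,-14.455) [heading=315, draw]
FD 6.9: (-1.545,-14.455) -> (3.334,-19.334) [heading=315, draw]
PD: pen down
Final: pos=(3.334,-19.334), heading=315, 3 segment(s) drawn

Segment endpoints: x in {-9.536, -6, -1.545, 3.334}, y in {-19.334, -14.455, -10, -6.464}
xmin=-9.536, ymin=-19.334, xmax=3.334, ymax=-6.464

Answer: -9.536 -19.334 3.334 -6.464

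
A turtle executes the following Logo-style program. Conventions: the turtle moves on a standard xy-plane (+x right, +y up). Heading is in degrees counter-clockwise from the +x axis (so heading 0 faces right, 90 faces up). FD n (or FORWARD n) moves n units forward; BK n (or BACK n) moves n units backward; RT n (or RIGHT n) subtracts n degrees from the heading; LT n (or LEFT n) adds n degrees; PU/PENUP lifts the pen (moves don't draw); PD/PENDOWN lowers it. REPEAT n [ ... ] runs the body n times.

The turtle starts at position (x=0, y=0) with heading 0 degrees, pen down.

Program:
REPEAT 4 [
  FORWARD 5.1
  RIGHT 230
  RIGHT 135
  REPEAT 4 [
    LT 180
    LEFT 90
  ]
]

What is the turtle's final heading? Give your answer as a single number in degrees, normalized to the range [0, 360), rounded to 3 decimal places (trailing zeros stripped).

Answer: 340

Derivation:
Executing turtle program step by step:
Start: pos=(0,0), heading=0, pen down
REPEAT 4 [
  -- iteration 1/4 --
  FD 5.1: (0,0) -> (5.1,0) [heading=0, draw]
  RT 230: heading 0 -> 130
  RT 135: heading 130 -> 355
  REPEAT 4 [
    -- iteration 1/4 --
    LT 180: heading 355 -> 175
    LT 90: heading 175 -> 265
    -- iteration 2/4 --
    LT 180: heading 265 -> 85
    LT 90: heading 85 -> 175
    -- iteration 3/4 --
    LT 180: heading 175 -> 355
    LT 90: heading 355 -> 85
    -- iteration 4/4 --
    LT 180: heading 85 -> 265
    LT 90: heading 265 -> 355
  ]
  -- iteration 2/4 --
  FD 5.1: (5.1,0) -> (10.181,-0.444) [heading=355, draw]
  RT 230: heading 355 -> 125
  RT 135: heading 125 -> 350
  REPEAT 4 [
    -- iteration 1/4 --
    LT 180: heading 350 -> 170
    LT 90: heading 170 -> 260
    -- iteration 2/4 --
    LT 180: heading 260 -> 80
    LT 90: heading 80 -> 170
    -- iteration 3/4 --
    LT 180: heading 170 -> 350
    LT 90: heading 350 -> 80
    -- iteration 4/4 --
    LT 180: heading 80 -> 260
    LT 90: heading 260 -> 350
  ]
  -- iteration 3/4 --
  FD 5.1: (10.181,-0.444) -> (15.203,-1.33) [heading=350, draw]
  RT 230: heading 350 -> 120
  RT 135: heading 120 -> 345
  REPEAT 4 [
    -- iteration 1/4 --
    LT 180: heading 345 -> 165
    LT 90: heading 165 -> 255
    -- iteration 2/4 --
    LT 180: heading 255 -> 75
    LT 90: heading 75 -> 165
    -- iteration 3/4 --
    LT 180: heading 165 -> 345
    LT 90: heading 345 -> 75
    -- iteration 4/4 --
    LT 180: heading 75 -> 255
    LT 90: heading 255 -> 345
  ]
  -- iteration 4/4 --
  FD 5.1: (15.203,-1.33) -> (20.129,-2.65) [heading=345, draw]
  RT 230: heading 345 -> 115
  RT 135: heading 115 -> 340
  REPEAT 4 [
    -- iteration 1/4 --
    LT 180: heading 340 -> 160
    LT 90: heading 160 -> 250
    -- iteration 2/4 --
    LT 180: heading 250 -> 70
    LT 90: heading 70 -> 160
    -- iteration 3/4 --
    LT 180: heading 160 -> 340
    LT 90: heading 340 -> 70
    -- iteration 4/4 --
    LT 180: heading 70 -> 250
    LT 90: heading 250 -> 340
  ]
]
Final: pos=(20.129,-2.65), heading=340, 4 segment(s) drawn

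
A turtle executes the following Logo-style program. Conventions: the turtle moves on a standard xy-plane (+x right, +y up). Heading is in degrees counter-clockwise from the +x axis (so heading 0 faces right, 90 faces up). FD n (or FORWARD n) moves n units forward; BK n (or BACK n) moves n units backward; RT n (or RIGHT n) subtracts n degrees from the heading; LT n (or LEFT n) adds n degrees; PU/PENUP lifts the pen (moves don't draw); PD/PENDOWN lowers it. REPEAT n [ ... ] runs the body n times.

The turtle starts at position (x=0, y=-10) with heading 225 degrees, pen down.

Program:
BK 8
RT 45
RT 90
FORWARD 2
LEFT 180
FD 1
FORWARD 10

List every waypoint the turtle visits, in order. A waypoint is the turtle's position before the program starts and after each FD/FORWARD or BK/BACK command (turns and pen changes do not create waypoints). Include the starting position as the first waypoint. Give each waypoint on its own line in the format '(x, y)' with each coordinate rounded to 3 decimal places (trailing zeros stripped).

Answer: (0, -10)
(5.657, -4.343)
(5.657, -2.343)
(5.657, -3.343)
(5.657, -13.343)

Derivation:
Executing turtle program step by step:
Start: pos=(0,-10), heading=225, pen down
BK 8: (0,-10) -> (5.657,-4.343) [heading=225, draw]
RT 45: heading 225 -> 180
RT 90: heading 180 -> 90
FD 2: (5.657,-4.343) -> (5.657,-2.343) [heading=90, draw]
LT 180: heading 90 -> 270
FD 1: (5.657,-2.343) -> (5.657,-3.343) [heading=270, draw]
FD 10: (5.657,-3.343) -> (5.657,-13.343) [heading=270, draw]
Final: pos=(5.657,-13.343), heading=270, 4 segment(s) drawn
Waypoints (5 total):
(0, -10)
(5.657, -4.343)
(5.657, -2.343)
(5.657, -3.343)
(5.657, -13.343)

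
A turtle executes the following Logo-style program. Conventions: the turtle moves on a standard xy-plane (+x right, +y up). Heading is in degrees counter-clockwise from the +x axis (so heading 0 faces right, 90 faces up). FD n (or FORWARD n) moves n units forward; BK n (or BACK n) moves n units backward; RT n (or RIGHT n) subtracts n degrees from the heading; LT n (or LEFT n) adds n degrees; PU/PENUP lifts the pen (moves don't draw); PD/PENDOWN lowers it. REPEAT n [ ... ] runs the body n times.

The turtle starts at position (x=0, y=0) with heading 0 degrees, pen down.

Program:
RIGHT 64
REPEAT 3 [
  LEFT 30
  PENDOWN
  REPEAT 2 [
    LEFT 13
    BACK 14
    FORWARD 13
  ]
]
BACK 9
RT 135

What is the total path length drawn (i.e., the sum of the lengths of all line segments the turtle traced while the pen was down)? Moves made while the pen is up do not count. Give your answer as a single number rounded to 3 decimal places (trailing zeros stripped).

Executing turtle program step by step:
Start: pos=(0,0), heading=0, pen down
RT 64: heading 0 -> 296
REPEAT 3 [
  -- iteration 1/3 --
  LT 30: heading 296 -> 326
  PD: pen down
  REPEAT 2 [
    -- iteration 1/2 --
    LT 13: heading 326 -> 339
    BK 14: (0,0) -> (-13.07,5.017) [heading=339, draw]
    FD 13: (-13.07,5.017) -> (-0.934,0.358) [heading=339, draw]
    -- iteration 2/2 --
    LT 13: heading 339 -> 352
    BK 14: (-0.934,0.358) -> (-14.797,2.307) [heading=352, draw]
    FD 13: (-14.797,2.307) -> (-1.924,0.498) [heading=352, draw]
  ]
  -- iteration 2/3 --
  LT 30: heading 352 -> 22
  PD: pen down
  REPEAT 2 [
    -- iteration 1/2 --
    LT 13: heading 22 -> 35
    BK 14: (-1.924,0.498) -> (-13.392,-7.533) [heading=35, draw]
    FD 13: (-13.392,-7.533) -> (-2.743,-0.076) [heading=35, draw]
    -- iteration 2/2 --
    LT 13: heading 35 -> 48
    BK 14: (-2.743,-0.076) -> (-12.111,-10.48) [heading=48, draw]
    FD 13: (-12.111,-10.48) -> (-3.412,-0.819) [heading=48, draw]
  ]
  -- iteration 3/3 --
  LT 30: heading 48 -> 78
  PD: pen down
  REPEAT 2 [
    -- iteration 1/2 --
    LT 13: heading 78 -> 91
    BK 14: (-3.412,-0.819) -> (-3.168,-14.817) [heading=91, draw]
    FD 13: (-3.168,-14.817) -> (-3.395,-1.819) [heading=91, draw]
    -- iteration 2/2 --
    LT 13: heading 91 -> 104
    BK 14: (-3.395,-1.819) -> (-0.008,-15.403) [heading=104, draw]
    FD 13: (-0.008,-15.403) -> (-3.153,-2.789) [heading=104, draw]
  ]
]
BK 9: (-3.153,-2.789) -> (-0.975,-11.522) [heading=104, draw]
RT 135: heading 104 -> 329
Final: pos=(-0.975,-11.522), heading=329, 13 segment(s) drawn

Segment lengths:
  seg 1: (0,0) -> (-13.07,5.017), length = 14
  seg 2: (-13.07,5.017) -> (-0.934,0.358), length = 13
  seg 3: (-0.934,0.358) -> (-14.797,2.307), length = 14
  seg 4: (-14.797,2.307) -> (-1.924,0.498), length = 13
  seg 5: (-1.924,0.498) -> (-13.392,-7.533), length = 14
  seg 6: (-13.392,-7.533) -> (-2.743,-0.076), length = 13
  seg 7: (-2.743,-0.076) -> (-12.111,-10.48), length = 14
  seg 8: (-12.111,-10.48) -> (-3.412,-0.819), length = 13
  seg 9: (-3.412,-0.819) -> (-3.168,-14.817), length = 14
  seg 10: (-3.168,-14.817) -> (-3.395,-1.819), length = 13
  seg 11: (-3.395,-1.819) -> (-0.008,-15.403), length = 14
  seg 12: (-0.008,-15.403) -> (-3.153,-2.789), length = 13
  seg 13: (-3.153,-2.789) -> (-0.975,-11.522), length = 9
Total = 171

Answer: 171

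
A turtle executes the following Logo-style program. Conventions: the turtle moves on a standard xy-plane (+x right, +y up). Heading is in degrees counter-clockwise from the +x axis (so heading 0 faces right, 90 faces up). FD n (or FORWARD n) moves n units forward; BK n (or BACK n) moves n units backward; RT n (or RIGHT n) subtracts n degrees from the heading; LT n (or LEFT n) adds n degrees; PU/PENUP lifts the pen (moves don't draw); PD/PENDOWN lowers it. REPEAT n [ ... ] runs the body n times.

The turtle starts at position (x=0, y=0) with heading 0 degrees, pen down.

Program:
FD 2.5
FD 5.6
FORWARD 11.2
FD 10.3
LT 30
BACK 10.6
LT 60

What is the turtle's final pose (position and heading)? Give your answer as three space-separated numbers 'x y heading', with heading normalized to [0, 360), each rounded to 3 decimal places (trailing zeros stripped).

Executing turtle program step by step:
Start: pos=(0,0), heading=0, pen down
FD 2.5: (0,0) -> (2.5,0) [heading=0, draw]
FD 5.6: (2.5,0) -> (8.1,0) [heading=0, draw]
FD 11.2: (8.1,0) -> (19.3,0) [heading=0, draw]
FD 10.3: (19.3,0) -> (29.6,0) [heading=0, draw]
LT 30: heading 0 -> 30
BK 10.6: (29.6,0) -> (20.42,-5.3) [heading=30, draw]
LT 60: heading 30 -> 90
Final: pos=(20.42,-5.3), heading=90, 5 segment(s) drawn

Answer: 20.42 -5.3 90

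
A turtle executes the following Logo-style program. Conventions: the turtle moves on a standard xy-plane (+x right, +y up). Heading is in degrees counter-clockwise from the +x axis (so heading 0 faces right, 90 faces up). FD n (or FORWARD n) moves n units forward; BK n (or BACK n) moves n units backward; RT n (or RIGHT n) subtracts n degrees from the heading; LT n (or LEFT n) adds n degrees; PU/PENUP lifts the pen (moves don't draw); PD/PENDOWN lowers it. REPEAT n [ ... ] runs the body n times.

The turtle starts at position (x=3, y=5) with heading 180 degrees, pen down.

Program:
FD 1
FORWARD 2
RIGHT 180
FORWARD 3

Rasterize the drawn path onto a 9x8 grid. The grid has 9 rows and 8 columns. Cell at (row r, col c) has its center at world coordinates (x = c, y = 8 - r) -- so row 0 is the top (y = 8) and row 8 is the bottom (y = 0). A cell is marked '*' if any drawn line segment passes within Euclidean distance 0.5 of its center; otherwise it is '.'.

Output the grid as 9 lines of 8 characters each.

Segment 0: (3,5) -> (2,5)
Segment 1: (2,5) -> (0,5)
Segment 2: (0,5) -> (3,5)

Answer: ........
........
........
****....
........
........
........
........
........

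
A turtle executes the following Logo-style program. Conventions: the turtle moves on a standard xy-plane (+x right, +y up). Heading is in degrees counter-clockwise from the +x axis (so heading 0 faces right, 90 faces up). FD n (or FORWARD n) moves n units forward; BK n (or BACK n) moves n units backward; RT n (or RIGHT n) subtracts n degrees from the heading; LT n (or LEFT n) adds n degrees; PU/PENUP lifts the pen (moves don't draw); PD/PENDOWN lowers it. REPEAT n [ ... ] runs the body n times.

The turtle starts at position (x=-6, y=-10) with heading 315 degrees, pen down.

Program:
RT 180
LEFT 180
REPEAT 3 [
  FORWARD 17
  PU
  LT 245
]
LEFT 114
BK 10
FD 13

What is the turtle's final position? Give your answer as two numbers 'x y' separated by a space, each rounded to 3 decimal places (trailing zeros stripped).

Answer: -8.159 -7.916

Derivation:
Executing turtle program step by step:
Start: pos=(-6,-10), heading=315, pen down
RT 180: heading 315 -> 135
LT 180: heading 135 -> 315
REPEAT 3 [
  -- iteration 1/3 --
  FD 17: (-6,-10) -> (6.021,-22.021) [heading=315, draw]
  PU: pen up
  LT 245: heading 315 -> 200
  -- iteration 2/3 --
  FD 17: (6.021,-22.021) -> (-9.954,-27.835) [heading=200, move]
  PU: pen up
  LT 245: heading 200 -> 85
  -- iteration 3/3 --
  FD 17: (-9.954,-27.835) -> (-8.472,-10.9) [heading=85, move]
  PU: pen up
  LT 245: heading 85 -> 330
]
LT 114: heading 330 -> 84
BK 10: (-8.472,-10.9) -> (-9.518,-20.845) [heading=84, move]
FD 13: (-9.518,-20.845) -> (-8.159,-7.916) [heading=84, move]
Final: pos=(-8.159,-7.916), heading=84, 1 segment(s) drawn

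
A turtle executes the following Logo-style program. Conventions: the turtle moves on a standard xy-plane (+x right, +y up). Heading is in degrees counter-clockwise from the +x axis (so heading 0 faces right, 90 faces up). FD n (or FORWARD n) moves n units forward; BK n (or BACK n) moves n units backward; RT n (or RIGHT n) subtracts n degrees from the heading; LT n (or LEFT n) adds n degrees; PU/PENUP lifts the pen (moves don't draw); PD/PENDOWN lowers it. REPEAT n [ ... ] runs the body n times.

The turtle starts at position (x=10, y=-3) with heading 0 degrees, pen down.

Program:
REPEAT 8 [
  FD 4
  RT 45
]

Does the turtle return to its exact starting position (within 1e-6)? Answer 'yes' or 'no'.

Answer: yes

Derivation:
Executing turtle program step by step:
Start: pos=(10,-3), heading=0, pen down
REPEAT 8 [
  -- iteration 1/8 --
  FD 4: (10,-3) -> (14,-3) [heading=0, draw]
  RT 45: heading 0 -> 315
  -- iteration 2/8 --
  FD 4: (14,-3) -> (16.828,-5.828) [heading=315, draw]
  RT 45: heading 315 -> 270
  -- iteration 3/8 --
  FD 4: (16.828,-5.828) -> (16.828,-9.828) [heading=270, draw]
  RT 45: heading 270 -> 225
  -- iteration 4/8 --
  FD 4: (16.828,-9.828) -> (14,-12.657) [heading=225, draw]
  RT 45: heading 225 -> 180
  -- iteration 5/8 --
  FD 4: (14,-12.657) -> (10,-12.657) [heading=180, draw]
  RT 45: heading 180 -> 135
  -- iteration 6/8 --
  FD 4: (10,-12.657) -> (7.172,-9.828) [heading=135, draw]
  RT 45: heading 135 -> 90
  -- iteration 7/8 --
  FD 4: (7.172,-9.828) -> (7.172,-5.828) [heading=90, draw]
  RT 45: heading 90 -> 45
  -- iteration 8/8 --
  FD 4: (7.172,-5.828) -> (10,-3) [heading=45, draw]
  RT 45: heading 45 -> 0
]
Final: pos=(10,-3), heading=0, 8 segment(s) drawn

Start position: (10, -3)
Final position: (10, -3)
Distance = 0; < 1e-6 -> CLOSED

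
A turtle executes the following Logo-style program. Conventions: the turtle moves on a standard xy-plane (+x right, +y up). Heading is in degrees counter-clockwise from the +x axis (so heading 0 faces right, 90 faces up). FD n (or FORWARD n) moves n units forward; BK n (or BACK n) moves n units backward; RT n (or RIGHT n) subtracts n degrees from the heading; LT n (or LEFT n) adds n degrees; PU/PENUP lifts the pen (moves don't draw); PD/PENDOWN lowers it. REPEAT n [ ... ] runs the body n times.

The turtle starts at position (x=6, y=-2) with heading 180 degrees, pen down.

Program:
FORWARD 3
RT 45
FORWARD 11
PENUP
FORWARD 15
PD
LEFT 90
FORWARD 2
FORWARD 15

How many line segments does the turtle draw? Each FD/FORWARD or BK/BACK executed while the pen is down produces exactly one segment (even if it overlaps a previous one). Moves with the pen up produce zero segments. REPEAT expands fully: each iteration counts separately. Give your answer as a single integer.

Executing turtle program step by step:
Start: pos=(6,-2), heading=180, pen down
FD 3: (6,-2) -> (3,-2) [heading=180, draw]
RT 45: heading 180 -> 135
FD 11: (3,-2) -> (-4.778,5.778) [heading=135, draw]
PU: pen up
FD 15: (-4.778,5.778) -> (-15.385,16.385) [heading=135, move]
PD: pen down
LT 90: heading 135 -> 225
FD 2: (-15.385,16.385) -> (-16.799,14.971) [heading=225, draw]
FD 15: (-16.799,14.971) -> (-27.406,4.364) [heading=225, draw]
Final: pos=(-27.406,4.364), heading=225, 4 segment(s) drawn
Segments drawn: 4

Answer: 4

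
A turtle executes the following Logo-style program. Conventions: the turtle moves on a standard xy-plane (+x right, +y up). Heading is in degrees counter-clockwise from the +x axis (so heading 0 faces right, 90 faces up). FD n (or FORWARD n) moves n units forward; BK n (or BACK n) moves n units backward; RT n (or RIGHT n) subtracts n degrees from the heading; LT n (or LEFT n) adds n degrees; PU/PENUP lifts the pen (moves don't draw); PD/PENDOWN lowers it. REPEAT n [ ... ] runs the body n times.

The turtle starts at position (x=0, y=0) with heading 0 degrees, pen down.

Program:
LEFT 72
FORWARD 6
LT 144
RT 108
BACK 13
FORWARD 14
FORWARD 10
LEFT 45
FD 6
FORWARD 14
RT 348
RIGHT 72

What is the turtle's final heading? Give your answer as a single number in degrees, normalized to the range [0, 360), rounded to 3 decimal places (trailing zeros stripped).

Executing turtle program step by step:
Start: pos=(0,0), heading=0, pen down
LT 72: heading 0 -> 72
FD 6: (0,0) -> (1.854,5.706) [heading=72, draw]
LT 144: heading 72 -> 216
RT 108: heading 216 -> 108
BK 13: (1.854,5.706) -> (5.871,-6.657) [heading=108, draw]
FD 14: (5.871,-6.657) -> (1.545,6.657) [heading=108, draw]
FD 10: (1.545,6.657) -> (-1.545,16.168) [heading=108, draw]
LT 45: heading 108 -> 153
FD 6: (-1.545,16.168) -> (-6.891,18.892) [heading=153, draw]
FD 14: (-6.891,18.892) -> (-19.365,25.248) [heading=153, draw]
RT 348: heading 153 -> 165
RT 72: heading 165 -> 93
Final: pos=(-19.365,25.248), heading=93, 6 segment(s) drawn

Answer: 93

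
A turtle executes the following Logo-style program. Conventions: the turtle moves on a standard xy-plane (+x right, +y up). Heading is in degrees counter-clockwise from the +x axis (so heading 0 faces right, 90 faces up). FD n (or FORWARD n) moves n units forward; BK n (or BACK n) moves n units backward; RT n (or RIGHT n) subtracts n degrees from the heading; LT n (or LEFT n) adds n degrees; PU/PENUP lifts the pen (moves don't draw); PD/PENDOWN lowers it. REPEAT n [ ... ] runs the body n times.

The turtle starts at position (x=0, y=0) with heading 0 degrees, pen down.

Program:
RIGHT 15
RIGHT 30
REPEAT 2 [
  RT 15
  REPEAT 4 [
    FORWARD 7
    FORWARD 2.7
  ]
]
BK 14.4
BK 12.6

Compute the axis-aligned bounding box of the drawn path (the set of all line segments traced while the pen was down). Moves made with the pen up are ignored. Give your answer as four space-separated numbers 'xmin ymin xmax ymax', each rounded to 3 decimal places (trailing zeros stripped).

Answer: 0 -71.08 29.442 0

Derivation:
Executing turtle program step by step:
Start: pos=(0,0), heading=0, pen down
RT 15: heading 0 -> 345
RT 30: heading 345 -> 315
REPEAT 2 [
  -- iteration 1/2 --
  RT 15: heading 315 -> 300
  REPEAT 4 [
    -- iteration 1/4 --
    FD 7: (0,0) -> (3.5,-6.062) [heading=300, draw]
    FD 2.7: (3.5,-6.062) -> (4.85,-8.4) [heading=300, draw]
    -- iteration 2/4 --
    FD 7: (4.85,-8.4) -> (8.35,-14.463) [heading=300, draw]
    FD 2.7: (8.35,-14.463) -> (9.7,-16.801) [heading=300, draw]
    -- iteration 3/4 --
    FD 7: (9.7,-16.801) -> (13.2,-22.863) [heading=300, draw]
    FD 2.7: (13.2,-22.863) -> (14.55,-25.201) [heading=300, draw]
    -- iteration 4/4 --
    FD 7: (14.55,-25.201) -> (18.05,-31.264) [heading=300, draw]
    FD 2.7: (18.05,-31.264) -> (19.4,-33.602) [heading=300, draw]
  ]
  -- iteration 2/2 --
  RT 15: heading 300 -> 285
  REPEAT 4 [
    -- iteration 1/4 --
    FD 7: (19.4,-33.602) -> (21.212,-40.363) [heading=285, draw]
    FD 2.7: (21.212,-40.363) -> (21.911,-42.971) [heading=285, draw]
    -- iteration 2/4 --
    FD 7: (21.911,-42.971) -> (23.722,-49.733) [heading=285, draw]
    FD 2.7: (23.722,-49.733) -> (24.421,-52.341) [heading=285, draw]
    -- iteration 3/4 --
    FD 7: (24.421,-52.341) -> (26.233,-59.102) [heading=285, draw]
    FD 2.7: (26.233,-59.102) -> (26.932,-61.71) [heading=285, draw]
    -- iteration 4/4 --
    FD 7: (26.932,-61.71) -> (28.743,-68.472) [heading=285, draw]
    FD 2.7: (28.743,-68.472) -> (29.442,-71.08) [heading=285, draw]
  ]
]
BK 14.4: (29.442,-71.08) -> (25.715,-57.17) [heading=285, draw]
BK 12.6: (25.715,-57.17) -> (22.454,-45) [heading=285, draw]
Final: pos=(22.454,-45), heading=285, 18 segment(s) drawn

Segment endpoints: x in {0, 3.5, 4.85, 8.35, 9.7, 13.2, 14.55, 18.05, 19.4, 21.212, 21.911, 22.454, 23.722, 24.421, 25.715, 26.233, 26.932, 28.743, 29.442}, y in {-71.08, -68.472, -61.71, -59.102, -57.17, -52.341, -49.733, -45, -42.971, -40.363, -33.602, -31.264, -25.201, -22.863, -16.801, -14.463, -8.4, -6.062, 0}
xmin=0, ymin=-71.08, xmax=29.442, ymax=0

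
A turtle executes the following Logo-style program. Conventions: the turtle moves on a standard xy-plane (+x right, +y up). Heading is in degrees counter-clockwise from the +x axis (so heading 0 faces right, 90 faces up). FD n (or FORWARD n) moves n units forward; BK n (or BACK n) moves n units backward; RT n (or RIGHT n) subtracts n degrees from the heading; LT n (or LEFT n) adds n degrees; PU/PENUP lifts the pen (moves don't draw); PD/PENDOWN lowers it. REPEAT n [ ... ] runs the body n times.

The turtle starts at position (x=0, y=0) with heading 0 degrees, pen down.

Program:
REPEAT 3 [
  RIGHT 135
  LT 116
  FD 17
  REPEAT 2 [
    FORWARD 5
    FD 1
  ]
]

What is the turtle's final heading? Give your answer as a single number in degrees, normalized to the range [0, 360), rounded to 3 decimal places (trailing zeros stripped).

Executing turtle program step by step:
Start: pos=(0,0), heading=0, pen down
REPEAT 3 [
  -- iteration 1/3 --
  RT 135: heading 0 -> 225
  LT 116: heading 225 -> 341
  FD 17: (0,0) -> (16.074,-5.535) [heading=341, draw]
  REPEAT 2 [
    -- iteration 1/2 --
    FD 5: (16.074,-5.535) -> (20.801,-7.162) [heading=341, draw]
    FD 1: (20.801,-7.162) -> (21.747,-7.488) [heading=341, draw]
    -- iteration 2/2 --
    FD 5: (21.747,-7.488) -> (26.475,-9.116) [heading=341, draw]
    FD 1: (26.475,-9.116) -> (27.42,-9.441) [heading=341, draw]
  ]
  -- iteration 2/3 --
  RT 135: heading 341 -> 206
  LT 116: heading 206 -> 322
  FD 17: (27.42,-9.441) -> (40.816,-19.908) [heading=322, draw]
  REPEAT 2 [
    -- iteration 1/2 --
    FD 5: (40.816,-19.908) -> (44.756,-22.986) [heading=322, draw]
    FD 1: (44.756,-22.986) -> (45.544,-23.602) [heading=322, draw]
    -- iteration 2/2 --
    FD 5: (45.544,-23.602) -> (49.484,-26.68) [heading=322, draw]
    FD 1: (49.484,-26.68) -> (50.272,-27.296) [heading=322, draw]
  ]
  -- iteration 3/3 --
  RT 135: heading 322 -> 187
  LT 116: heading 187 -> 303
  FD 17: (50.272,-27.296) -> (59.531,-41.553) [heading=303, draw]
  REPEAT 2 [
    -- iteration 1/2 --
    FD 5: (59.531,-41.553) -> (62.254,-45.746) [heading=303, draw]
    FD 1: (62.254,-45.746) -> (62.799,-46.585) [heading=303, draw]
    -- iteration 2/2 --
    FD 5: (62.799,-46.585) -> (65.522,-50.778) [heading=303, draw]
    FD 1: (65.522,-50.778) -> (66.067,-51.617) [heading=303, draw]
  ]
]
Final: pos=(66.067,-51.617), heading=303, 15 segment(s) drawn

Answer: 303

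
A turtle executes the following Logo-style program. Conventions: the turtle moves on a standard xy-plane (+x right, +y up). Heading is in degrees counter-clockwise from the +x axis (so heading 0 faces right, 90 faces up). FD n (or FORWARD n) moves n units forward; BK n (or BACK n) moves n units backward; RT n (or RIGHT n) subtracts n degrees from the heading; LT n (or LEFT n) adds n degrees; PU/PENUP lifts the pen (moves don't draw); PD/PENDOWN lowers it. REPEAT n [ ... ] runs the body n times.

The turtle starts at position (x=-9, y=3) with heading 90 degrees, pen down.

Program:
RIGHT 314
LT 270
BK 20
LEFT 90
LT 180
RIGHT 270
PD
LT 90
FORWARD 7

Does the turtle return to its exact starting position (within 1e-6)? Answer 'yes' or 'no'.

Executing turtle program step by step:
Start: pos=(-9,3), heading=90, pen down
RT 314: heading 90 -> 136
LT 270: heading 136 -> 46
BK 20: (-9,3) -> (-22.893,-11.387) [heading=46, draw]
LT 90: heading 46 -> 136
LT 180: heading 136 -> 316
RT 270: heading 316 -> 46
PD: pen down
LT 90: heading 46 -> 136
FD 7: (-22.893,-11.387) -> (-27.929,-6.524) [heading=136, draw]
Final: pos=(-27.929,-6.524), heading=136, 2 segment(s) drawn

Start position: (-9, 3)
Final position: (-27.929, -6.524)
Distance = 21.19; >= 1e-6 -> NOT closed

Answer: no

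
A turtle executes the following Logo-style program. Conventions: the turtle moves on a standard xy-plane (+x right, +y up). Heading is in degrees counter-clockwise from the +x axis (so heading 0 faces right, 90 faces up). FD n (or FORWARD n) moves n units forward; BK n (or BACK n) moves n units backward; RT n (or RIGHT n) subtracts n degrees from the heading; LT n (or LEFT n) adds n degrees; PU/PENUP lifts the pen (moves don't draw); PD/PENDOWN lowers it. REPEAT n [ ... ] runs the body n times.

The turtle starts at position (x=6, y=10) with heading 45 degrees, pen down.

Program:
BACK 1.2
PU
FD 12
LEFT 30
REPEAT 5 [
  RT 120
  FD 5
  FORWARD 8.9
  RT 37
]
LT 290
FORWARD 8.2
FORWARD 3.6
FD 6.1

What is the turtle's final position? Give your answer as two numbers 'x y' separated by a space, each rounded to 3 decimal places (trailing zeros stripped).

Executing turtle program step by step:
Start: pos=(6,10), heading=45, pen down
BK 1.2: (6,10) -> (5.151,9.151) [heading=45, draw]
PU: pen up
FD 12: (5.151,9.151) -> (13.637,17.637) [heading=45, move]
LT 30: heading 45 -> 75
REPEAT 5 [
  -- iteration 1/5 --
  RT 120: heading 75 -> 315
  FD 5: (13.637,17.637) -> (17.172,14.101) [heading=315, move]
  FD 8.9: (17.172,14.101) -> (23.466,7.808) [heading=315, move]
  RT 37: heading 315 -> 278
  -- iteration 2/5 --
  RT 120: heading 278 -> 158
  FD 5: (23.466,7.808) -> (18.83,9.681) [heading=158, move]
  FD 8.9: (18.83,9.681) -> (10.578,13.015) [heading=158, move]
  RT 37: heading 158 -> 121
  -- iteration 3/5 --
  RT 120: heading 121 -> 1
  FD 5: (10.578,13.015) -> (15.577,13.102) [heading=1, move]
  FD 8.9: (15.577,13.102) -> (24.476,13.258) [heading=1, move]
  RT 37: heading 1 -> 324
  -- iteration 4/5 --
  RT 120: heading 324 -> 204
  FD 5: (24.476,13.258) -> (19.908,11.224) [heading=204, move]
  FD 8.9: (19.908,11.224) -> (11.777,7.604) [heading=204, move]
  RT 37: heading 204 -> 167
  -- iteration 5/5 --
  RT 120: heading 167 -> 47
  FD 5: (11.777,7.604) -> (15.187,11.261) [heading=47, move]
  FD 8.9: (15.187,11.261) -> (21.257,17.77) [heading=47, move]
  RT 37: heading 47 -> 10
]
LT 290: heading 10 -> 300
FD 8.2: (21.257,17.77) -> (25.357,10.668) [heading=300, move]
FD 3.6: (25.357,10.668) -> (27.157,7.551) [heading=300, move]
FD 6.1: (27.157,7.551) -> (30.207,2.268) [heading=300, move]
Final: pos=(30.207,2.268), heading=300, 1 segment(s) drawn

Answer: 30.207 2.268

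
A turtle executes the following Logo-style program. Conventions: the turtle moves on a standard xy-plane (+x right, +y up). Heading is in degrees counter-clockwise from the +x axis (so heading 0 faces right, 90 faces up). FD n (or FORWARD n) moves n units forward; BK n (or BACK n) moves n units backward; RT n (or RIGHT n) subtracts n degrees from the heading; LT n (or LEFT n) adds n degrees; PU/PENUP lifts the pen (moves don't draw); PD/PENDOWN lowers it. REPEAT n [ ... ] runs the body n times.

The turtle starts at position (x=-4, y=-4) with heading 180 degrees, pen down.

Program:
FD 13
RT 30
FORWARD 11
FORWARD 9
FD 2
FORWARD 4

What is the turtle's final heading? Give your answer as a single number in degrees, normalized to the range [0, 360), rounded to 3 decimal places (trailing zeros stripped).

Executing turtle program step by step:
Start: pos=(-4,-4), heading=180, pen down
FD 13: (-4,-4) -> (-17,-4) [heading=180, draw]
RT 30: heading 180 -> 150
FD 11: (-17,-4) -> (-26.526,1.5) [heading=150, draw]
FD 9: (-26.526,1.5) -> (-34.321,6) [heading=150, draw]
FD 2: (-34.321,6) -> (-36.053,7) [heading=150, draw]
FD 4: (-36.053,7) -> (-39.517,9) [heading=150, draw]
Final: pos=(-39.517,9), heading=150, 5 segment(s) drawn

Answer: 150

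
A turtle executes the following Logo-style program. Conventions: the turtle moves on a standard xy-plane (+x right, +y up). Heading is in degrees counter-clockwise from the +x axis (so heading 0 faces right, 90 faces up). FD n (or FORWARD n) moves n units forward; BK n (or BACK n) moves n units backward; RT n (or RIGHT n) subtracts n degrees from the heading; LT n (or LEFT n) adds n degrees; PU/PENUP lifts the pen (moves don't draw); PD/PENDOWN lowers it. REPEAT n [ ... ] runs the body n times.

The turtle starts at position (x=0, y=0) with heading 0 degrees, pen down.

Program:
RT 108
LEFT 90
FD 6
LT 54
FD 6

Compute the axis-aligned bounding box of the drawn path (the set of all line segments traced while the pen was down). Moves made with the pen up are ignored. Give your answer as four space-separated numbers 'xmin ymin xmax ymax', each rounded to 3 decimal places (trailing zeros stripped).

Executing turtle program step by step:
Start: pos=(0,0), heading=0, pen down
RT 108: heading 0 -> 252
LT 90: heading 252 -> 342
FD 6: (0,0) -> (5.706,-1.854) [heading=342, draw]
LT 54: heading 342 -> 36
FD 6: (5.706,-1.854) -> (10.56,1.673) [heading=36, draw]
Final: pos=(10.56,1.673), heading=36, 2 segment(s) drawn

Segment endpoints: x in {0, 5.706, 10.56}, y in {-1.854, 0, 1.673}
xmin=0, ymin=-1.854, xmax=10.56, ymax=1.673

Answer: 0 -1.854 10.56 1.673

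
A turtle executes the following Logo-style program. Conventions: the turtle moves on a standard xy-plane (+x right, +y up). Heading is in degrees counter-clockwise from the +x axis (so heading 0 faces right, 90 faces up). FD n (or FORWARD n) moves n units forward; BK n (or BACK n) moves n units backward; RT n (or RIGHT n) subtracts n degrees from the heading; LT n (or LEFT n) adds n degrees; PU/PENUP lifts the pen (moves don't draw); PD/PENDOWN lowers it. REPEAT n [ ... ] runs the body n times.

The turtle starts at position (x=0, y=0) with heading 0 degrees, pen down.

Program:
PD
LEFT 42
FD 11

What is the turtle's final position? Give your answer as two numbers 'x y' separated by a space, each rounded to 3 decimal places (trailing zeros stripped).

Executing turtle program step by step:
Start: pos=(0,0), heading=0, pen down
PD: pen down
LT 42: heading 0 -> 42
FD 11: (0,0) -> (8.175,7.36) [heading=42, draw]
Final: pos=(8.175,7.36), heading=42, 1 segment(s) drawn

Answer: 8.175 7.36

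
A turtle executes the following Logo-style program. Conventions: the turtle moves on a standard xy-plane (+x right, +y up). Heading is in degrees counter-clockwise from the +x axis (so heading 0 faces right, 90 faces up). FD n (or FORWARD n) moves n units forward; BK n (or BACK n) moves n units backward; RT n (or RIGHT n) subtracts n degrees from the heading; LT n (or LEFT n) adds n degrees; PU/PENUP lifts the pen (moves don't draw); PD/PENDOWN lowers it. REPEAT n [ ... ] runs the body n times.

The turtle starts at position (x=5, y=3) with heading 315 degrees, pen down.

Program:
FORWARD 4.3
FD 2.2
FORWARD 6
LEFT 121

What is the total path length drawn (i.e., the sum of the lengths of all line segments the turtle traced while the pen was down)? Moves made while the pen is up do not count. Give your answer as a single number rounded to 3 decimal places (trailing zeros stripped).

Executing turtle program step by step:
Start: pos=(5,3), heading=315, pen down
FD 4.3: (5,3) -> (8.041,-0.041) [heading=315, draw]
FD 2.2: (8.041,-0.041) -> (9.596,-1.596) [heading=315, draw]
FD 6: (9.596,-1.596) -> (13.839,-5.839) [heading=315, draw]
LT 121: heading 315 -> 76
Final: pos=(13.839,-5.839), heading=76, 3 segment(s) drawn

Segment lengths:
  seg 1: (5,3) -> (8.041,-0.041), length = 4.3
  seg 2: (8.041,-0.041) -> (9.596,-1.596), length = 2.2
  seg 3: (9.596,-1.596) -> (13.839,-5.839), length = 6
Total = 12.5

Answer: 12.5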